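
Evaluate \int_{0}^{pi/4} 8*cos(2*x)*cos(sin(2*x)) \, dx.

Let u = sin(2*x), so du = 2*cos(2*x) dx. When x = 0, u = 0; when x = pi/4, u = 1.
The integral becomes 4·∫ cos(u) du from 0 to 1, with antiderivative 4*sin(u).
Back in x: F(x) = 4*sin(sin(2*x)).
Then F(pi/4) - F(0) = (4*sin(1)) - (0) = 4*sin(1).

4*sin(1)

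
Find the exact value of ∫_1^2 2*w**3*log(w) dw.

Integrate by parts once (u = ln w, dv = 2*w**3 dw).
An antiderivative is F(w) = w**4*(4*log(w) - 1)/8.
Then F(2) - F(1) = (-2 + 8*log(2)) - (-1/8) = -15/8 + 8*log(2).

-15/8 + 8*log(2)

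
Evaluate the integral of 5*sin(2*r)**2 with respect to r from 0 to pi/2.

Use the identity sin^2(2*r) = (1 - cos(4*r))/2.
An antiderivative is F(r) = 5*r/2 - 5*sin(4*r)/8.
Then F(pi/2) - F(0) = (5*pi/4) - (0) = 5*pi/4.

5*pi/4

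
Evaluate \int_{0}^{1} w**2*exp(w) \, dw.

Integrate by parts twice (u = w^2, dv = exp(w) dw).
An antiderivative is F(w) = (w**2 - 2*w + 2)*exp(w).
Then F(1) - F(0) = (E) - (2) = -2 + E.

-2 + E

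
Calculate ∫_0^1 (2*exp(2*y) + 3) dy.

2 + exp(2)

An antiderivative is F(y) = exp(2*y) + 3*y.
Then F(1) - F(0) = (3 + exp(2)) - (1) = 2 + exp(2).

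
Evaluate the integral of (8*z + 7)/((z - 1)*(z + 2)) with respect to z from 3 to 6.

Factor the denominator: z**2 + z - 2 = (z + 2)(z - 1).
Partial fractions: (8*z + 7)/((z - 1)*(z + 2)) = 3/(z + 2) + 5/(z - 1).
An antiderivative is F(z) = 5*log(z - 1) + 3*log(z + 2).
Then F(6) - F(3) = (9*log(2) + 5*log(5)) - (5*log(2) + 3*log(5)) = 4*log(2) + 2*log(5).

4*log(2) + 2*log(5)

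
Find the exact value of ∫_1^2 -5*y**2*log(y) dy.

Integrate by parts once (u = ln y, dv = -5*y**2 dy).
An antiderivative is F(y) = -5*y**3*(3*log(y) - 1)/9.
Then F(2) - F(1) = (40/9 - 40*log(2)/3) - (5/9) = 35/9 - 40*log(2)/3.

35/9 - 40*log(2)/3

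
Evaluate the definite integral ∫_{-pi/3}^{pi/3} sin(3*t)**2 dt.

Use the identity sin^2(3*t) = (1 - cos(6*t))/2.
An antiderivative is F(t) = t/2 - sin(6*t)/12.
Then F(pi/3) - F(-pi/3) = (pi/6) - (-pi/6) = pi/3.

pi/3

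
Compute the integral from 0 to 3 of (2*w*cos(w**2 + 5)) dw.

-sin(5) + sin(14)

Let u = w**2 + 5, so du = 2*w dw. When w = 0, u = 5; when w = 3, u = 14.
The integral becomes ∫ cos(u) du from 5 to 14, with antiderivative sin(u).
Back in w: F(w) = sin(w**2 + 5).
Then F(3) - F(0) = (sin(14)) - (sin(5)) = -sin(5) + sin(14).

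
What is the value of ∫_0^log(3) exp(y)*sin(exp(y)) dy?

cos(1) - cos(3)

Let u = exp(y), so du = exp(y) dy. When y = 0, u = 1; when y = log(3), u = 3.
The integral becomes ∫ sin(u) du from 1 to 3, with antiderivative -cos(u).
Back in y: F(y) = -cos(exp(y)).
Then F(log(3)) - F(0) = (-cos(3)) - (-cos(1)) = cos(1) - cos(3).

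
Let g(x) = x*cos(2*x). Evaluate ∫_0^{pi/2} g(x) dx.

-1/2

Integrate by parts once (u = x, dv = cos(2*x) dx).
An antiderivative is F(x) = x*sin(2*x)/2 + cos(2*x)/4.
Then F(pi/2) - F(0) = (-1/4) - (1/4) = -1/2.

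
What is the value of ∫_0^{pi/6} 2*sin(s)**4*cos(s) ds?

Let u = sin(s), so du = cos(s) ds. When s = 0, u = 0; when s = pi/6, u = 1/2.
The integral becomes 2·∫ u**4 du from 0 to 1/2, with antiderivative 2*u**5/5.
Back in s: F(s) = 2*sin(s)**5/5.
Then F(pi/6) - F(0) = (1/80) - (0) = 1/80.

1/80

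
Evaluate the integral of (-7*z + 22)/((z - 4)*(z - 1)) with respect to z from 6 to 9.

-13*log(2) + 3*log(5)

Factor the denominator: z**2 - 5*z + 4 = (z - 1)(z - 4).
Partial fractions: (-7*z + 22)/((z - 4)*(z - 1)) = -5/(z - 1) - 2/(z - 4).
An antiderivative is F(z) = -2*log(z - 4) - 5*log(z - 1).
Then F(9) - F(6) = (-15*log(2) - 2*log(5)) - (-5*log(5) - 2*log(2)) = -13*log(2) + 3*log(5).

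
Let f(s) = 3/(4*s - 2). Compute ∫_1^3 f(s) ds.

3*log(5)/4

An antiderivative is F(s) = 3*log(4*s - 2)/4.
Then F(3) - F(1) = (3*log(10)/4) - (3*log(2)/4) = 3*log(5)/4.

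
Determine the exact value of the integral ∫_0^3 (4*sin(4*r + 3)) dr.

cos(3) - cos(15)

Let u = 4*r + 3, so du = 4 dr. When r = 0, u = 3; when r = 3, u = 15.
The integral becomes ∫ sin(u) du from 3 to 15, with antiderivative -cos(u).
Back in r: F(r) = -cos(4*r + 3).
Then F(3) - F(0) = (-cos(15)) - (-cos(3)) = cos(3) - cos(15).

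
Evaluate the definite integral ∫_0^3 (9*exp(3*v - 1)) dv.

-(3 - 3*exp(9))*exp(-1)

Let u = 3*v - 1, so du = 3 dv. When v = 0, u = -1; when v = 3, u = 8.
The integral becomes 3·∫ exp(u) du from -1 to 8, with antiderivative 3*exp(u).
Back in v: F(v) = 3*exp(3*v - 1).
Then F(3) - F(0) = (3*exp(8)) - (3*exp(-1)) = -(3 - 3*exp(9))*exp(-1).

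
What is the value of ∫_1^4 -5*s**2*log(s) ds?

Integrate by parts once (u = ln s, dv = -5*s**2 ds).
An antiderivative is F(s) = -5*s**3*(3*log(s) - 1)/9.
Then F(4) - F(1) = (320/9 - 640*log(2)/3) - (5/9) = 35 - 640*log(2)/3.

35 - 640*log(2)/3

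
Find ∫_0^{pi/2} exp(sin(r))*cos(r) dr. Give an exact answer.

-1 + E

Let u = sin(r), so du = cos(r) dr. When r = 0, u = 0; when r = pi/2, u = 1.
The integral becomes ∫ exp(u) du from 0 to 1, with antiderivative exp(u).
Back in r: F(r) = exp(sin(r)).
Then F(pi/2) - F(0) = (E) - (1) = -1 + E.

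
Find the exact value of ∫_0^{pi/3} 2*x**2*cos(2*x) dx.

-pi/6 - sqrt(3)/4 + sqrt(3)*pi**2/18

Integrate by parts twice (u = x^2, dv = 2*cos(2*x) dx).
An antiderivative is F(x) = x**2*sin(2*x) + x*cos(2*x) - sin(2*x)/2.
Then F(pi/3) - F(0) = (-pi/6 - sqrt(3)/4 + sqrt(3)*pi**2/18) - (0) = -pi/6 - sqrt(3)/4 + sqrt(3)*pi**2/18.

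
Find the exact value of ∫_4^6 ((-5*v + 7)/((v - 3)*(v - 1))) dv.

-3*log(3) - log(5)

Factor the denominator: v**2 - 4*v + 3 = (v - 1)(v - 3).
Partial fractions: (-5*v + 7)/((v - 3)*(v - 1)) = -1/(v - 1) - 4/(v - 3).
An antiderivative is F(v) = -4*log(v - 3) - log(v - 1).
Then F(6) - F(4) = (-4*log(3) - log(5)) - (-log(3)) = -3*log(3) - log(5).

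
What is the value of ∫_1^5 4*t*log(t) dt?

-24 + 50*log(5)

Integrate by parts once (u = ln t, dv = 4*t dt).
An antiderivative is F(t) = t**2*(2*log(t) - 1).
Then F(5) - F(1) = (-25 + 50*log(5)) - (-1) = -24 + 50*log(5).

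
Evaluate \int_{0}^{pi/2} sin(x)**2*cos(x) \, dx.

1/3

Let u = sin(x), so du = cos(x) dx. When x = 0, u = 0; when x = pi/2, u = 1.
The integral becomes ∫ u**2 du from 0 to 1, with antiderivative u**3/3.
Back in x: F(x) = sin(x)**3/3.
Then F(pi/2) - F(0) = (1/3) - (0) = 1/3.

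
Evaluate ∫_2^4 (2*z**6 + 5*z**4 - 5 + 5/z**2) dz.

By the power rule, an antiderivative is F(z) = 2*z**7/7 + z**5 - 5*z - 5/z.
Then F(4) - F(2) = (159149/28) - (785/14) = 157579/28.

157579/28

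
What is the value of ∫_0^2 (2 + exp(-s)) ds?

An antiderivative is F(s) = 2*s - exp(-s).
Then F(2) - F(0) = (4 - exp(-2)) - (-1) = 5 - exp(-2).

5 - exp(-2)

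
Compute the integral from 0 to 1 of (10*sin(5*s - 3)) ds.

Let u = 5*s - 3, so du = 5 ds. When s = 0, u = -3; when s = 1, u = 2.
The integral becomes 2·∫ sin(u) du from -3 to 2, with antiderivative -2*cos(u).
Back in s: F(s) = -2*cos(5*s - 3).
Then F(1) - F(0) = (-2*cos(2)) - (-2*cos(3)) = 2*cos(3) - 2*cos(2).

2*cos(3) - 2*cos(2)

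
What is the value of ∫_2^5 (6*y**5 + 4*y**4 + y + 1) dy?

180489/10

By the power rule, an antiderivative is F(y) = y**6 + 4*y**5/5 + y**2/2 + y.
Then F(5) - F(2) = (36285/2) - (468/5) = 180489/10.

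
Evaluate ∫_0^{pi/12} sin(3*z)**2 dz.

Use the identity sin^2(3*z) = (1 - cos(6*z))/2.
An antiderivative is F(z) = z/2 - sin(6*z)/12.
Then F(pi/12) - F(0) = (-1/12 + pi/24) - (0) = -1/12 + pi/24.

-1/12 + pi/24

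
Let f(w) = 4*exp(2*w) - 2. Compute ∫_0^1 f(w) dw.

-4 + 2*exp(2)

An antiderivative is F(w) = 2*exp(2*w) - 2*w.
Then F(1) - F(0) = (-2 + 2*exp(2)) - (2) = -4 + 2*exp(2).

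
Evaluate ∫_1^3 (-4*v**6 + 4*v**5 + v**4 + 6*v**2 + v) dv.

-69238/105

By the power rule, an antiderivative is F(v) = -4*v**7/7 + 2*v**6/3 + v**5/5 + 2*v**3 + v**2/2.
Then F(3) - F(1) = (-45963/70) - (587/210) = -69238/105.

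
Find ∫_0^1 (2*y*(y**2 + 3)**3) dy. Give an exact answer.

Let u = y**2 + 3, so du = 2*y dy. When y = 0, u = 3; when y = 1, u = 4.
The integral becomes ∫ u**3 du from 3 to 4, with antiderivative u**4/4.
Back in y: F(y) = (y**2 + 3)**4/4.
Then F(1) - F(0) = (64) - (81/4) = 175/4.

175/4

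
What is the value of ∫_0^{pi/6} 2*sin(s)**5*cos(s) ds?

Let u = sin(s), so du = cos(s) ds. When s = 0, u = 0; when s = pi/6, u = 1/2.
The integral becomes 2·∫ u**5 du from 0 to 1/2, with antiderivative u**6/3.
Back in s: F(s) = sin(s)**6/3.
Then F(pi/6) - F(0) = (1/192) - (0) = 1/192.

1/192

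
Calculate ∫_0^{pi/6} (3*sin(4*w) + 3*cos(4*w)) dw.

3*sqrt(3)/8 + 9/8

An antiderivative is F(w) = 3*sin(4*w)/4 - 3*cos(4*w)/4.
Then F(pi/6) - F(0) = (3/8 + 3*sqrt(3)/8) - (-3/4) = 3*sqrt(3)/8 + 9/8.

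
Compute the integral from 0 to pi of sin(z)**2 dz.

pi/2

Use the identity sin^2(z) = (1 - cos(2*z))/2.
An antiderivative is F(z) = z/2 - sin(2*z)/4.
Then F(pi) - F(0) = (pi/2) - (0) = pi/2.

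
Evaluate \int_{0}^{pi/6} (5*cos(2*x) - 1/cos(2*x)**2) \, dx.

3*sqrt(3)/4

An antiderivative is F(x) = 5*sin(2*x)/2 - tan(2*x)/2.
Then F(pi/6) - F(0) = (3*sqrt(3)/4) - (0) = 3*sqrt(3)/4.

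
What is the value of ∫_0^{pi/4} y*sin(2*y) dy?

Integrate by parts once (u = y, dv = sin(2*y) dy).
An antiderivative is F(y) = -y*cos(2*y)/2 + sin(2*y)/4.
Then F(pi/4) - F(0) = (1/4) - (0) = 1/4.

1/4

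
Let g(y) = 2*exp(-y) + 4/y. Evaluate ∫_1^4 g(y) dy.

-2*exp(-4) + 2*exp(-1) + 8*log(2)

An antiderivative is F(y) = 4*log(y) - 2*exp(-y).
Then F(4) - F(1) = (-2*exp(-4) + 8*log(2)) - (-2*exp(-1)) = -2*exp(-4) + 2*exp(-1) + 8*log(2).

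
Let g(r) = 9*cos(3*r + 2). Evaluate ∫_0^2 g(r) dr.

-3*sin(2) + 3*sin(8)

Let u = 3*r + 2, so du = 3 dr. When r = 0, u = 2; when r = 2, u = 8.
The integral becomes 3·∫ cos(u) du from 2 to 8, with antiderivative 3*sin(u).
Back in r: F(r) = 3*sin(3*r + 2).
Then F(2) - F(0) = (3*sin(8)) - (3*sin(2)) = -3*sin(2) + 3*sin(8).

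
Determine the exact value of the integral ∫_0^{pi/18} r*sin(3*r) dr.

-sqrt(3)*pi/108 + 1/18

Integrate by parts once (u = r, dv = sin(3*r) dr).
An antiderivative is F(r) = -r*cos(3*r)/3 + sin(3*r)/9.
Then F(pi/18) - F(0) = (-sqrt(3)*pi/108 + 1/18) - (0) = -sqrt(3)*pi/108 + 1/18.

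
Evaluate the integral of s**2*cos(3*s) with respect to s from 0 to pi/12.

Integrate by parts twice (u = s^2, dv = cos(3*s) ds).
An antiderivative is F(s) = s**2*sin(3*s)/3 + 2*s*cos(3*s)/9 - 2*sin(3*s)/27.
Then F(pi/12) - F(0) = (sqrt(2)*(-32 + pi**2 + 8*pi)/864) - (0) = sqrt(2)*(-32 + pi**2 + 8*pi)/864.

sqrt(2)*(-32 + pi**2 + 8*pi)/864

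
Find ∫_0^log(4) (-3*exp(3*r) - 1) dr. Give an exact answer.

-63 - log(4)

An antiderivative is F(r) = -exp(3*r) - r.
Then F(log(4)) - F(0) = (-64 - log(4)) - (-1) = -63 - log(4).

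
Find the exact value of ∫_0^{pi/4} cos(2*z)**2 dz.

pi/8

Use the identity cos^2(2*z) = (1 + cos(4*z))/2.
An antiderivative is F(z) = z/2 + sin(4*z)/8.
Then F(pi/4) - F(0) = (pi/8) - (0) = pi/8.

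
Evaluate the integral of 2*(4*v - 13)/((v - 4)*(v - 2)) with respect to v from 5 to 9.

Factor the denominator: v**2 - 6*v + 8 = (v - 2)(v - 4).
Partial fractions: 2*(4*v - 13)/((v - 4)*(v - 2)) = 5/(v - 2) + 3/(v - 4).
An antiderivative is F(v) = 3*log(v - 4) + 5*log(v - 2).
Then F(9) - F(5) = (3*log(5) + 5*log(7)) - (5*log(3)) = -5*log(3) + 3*log(5) + 5*log(7).

-5*log(3) + 3*log(5) + 5*log(7)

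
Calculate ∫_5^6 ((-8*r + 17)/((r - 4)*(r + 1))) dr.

-5*log(7) + 2*log(2) + 5*log(3)

Factor the denominator: r**2 - 3*r - 4 = (r + 1)(r - 4).
Partial fractions: (-8*r + 17)/((r - 4)*(r + 1)) = -5/(r + 1) - 3/(r - 4).
An antiderivative is F(r) = -3*log(r - 4) - 5*log(r + 1).
Then F(6) - F(5) = (-5*log(7) - 3*log(2)) - (-5*log(3) - 5*log(2)) = -5*log(7) + 2*log(2) + 5*log(3).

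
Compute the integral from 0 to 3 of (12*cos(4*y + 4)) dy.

3*sin(16) - 3*sin(4)

Let u = 4*y + 4, so du = 4 dy. When y = 0, u = 4; when y = 3, u = 16.
The integral becomes 3·∫ cos(u) du from 4 to 16, with antiderivative 3*sin(u).
Back in y: F(y) = 3*sin(4*y + 4).
Then F(3) - F(0) = (3*sin(16)) - (3*sin(4)) = 3*sin(16) - 3*sin(4).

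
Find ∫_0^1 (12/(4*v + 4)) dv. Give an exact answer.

Let u = 4*v + 4, so du = 4 dv. When v = 0, u = 4; when v = 1, u = 8.
The integral becomes 3·∫ 1/u du from 4 to 8, with antiderivative 3*log(u).
Back in v: F(v) = 3*log(4*v + 4).
Then F(1) - F(0) = (9*log(2)) - (log(64)) = log(8).

log(8)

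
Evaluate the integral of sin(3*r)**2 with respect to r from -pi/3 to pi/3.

Use the identity sin^2(3*r) = (1 - cos(6*r))/2.
An antiderivative is F(r) = r/2 - sin(6*r)/12.
Then F(pi/3) - F(-pi/3) = (pi/6) - (-pi/6) = pi/3.

pi/3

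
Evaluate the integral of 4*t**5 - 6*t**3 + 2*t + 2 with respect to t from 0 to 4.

7112/3

By the power rule, an antiderivative is F(t) = 2*t**6/3 - 3*t**4/2 + t**2 + 2*t.
Then F(4) - F(0) = (7112/3) - (0) = 7112/3.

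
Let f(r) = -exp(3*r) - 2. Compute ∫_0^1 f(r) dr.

An antiderivative is F(r) = -exp(3*r)/3 - 2*r.
Then F(1) - F(0) = (-exp(3)/3 - 2) - (-1/3) = -exp(3)/3 - 5/3.

-exp(3)/3 - 5/3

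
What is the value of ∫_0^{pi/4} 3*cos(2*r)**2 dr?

3*pi/8

Use the identity cos^2(2*r) = (1 + cos(4*r))/2.
An antiderivative is F(r) = 3*r/2 + 3*sin(4*r)/8.
Then F(pi/4) - F(0) = (3*pi/8) - (0) = 3*pi/8.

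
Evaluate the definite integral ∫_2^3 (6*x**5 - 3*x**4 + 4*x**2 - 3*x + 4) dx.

16807/30

By the power rule, an antiderivative is F(x) = x**6 - 3*x**5/5 + 4*x**3/3 - 3*x**2/2 + 4*x.
Then F(3) - F(2) = (6177/10) - (862/15) = 16807/30.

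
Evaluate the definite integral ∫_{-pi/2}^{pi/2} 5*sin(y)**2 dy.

5*pi/2

Use the identity sin^2(y) = (1 - cos(2*y))/2.
An antiderivative is F(y) = 5*y/2 - 5*sin(2*y)/4.
Then F(pi/2) - F(-pi/2) = (5*pi/4) - (-5*pi/4) = 5*pi/2.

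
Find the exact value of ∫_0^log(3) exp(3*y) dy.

Let u = exp(y), so du = exp(y) dy. When y = 0, u = 1; when y = log(3), u = 3.
The integral becomes ∫ u**2 du from 1 to 3, with antiderivative u**3/3.
Back in y: F(y) = exp(3*y)/3.
Then F(log(3)) - F(0) = (9) - (1/3) = 26/3.

26/3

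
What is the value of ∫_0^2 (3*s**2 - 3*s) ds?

By the power rule, an antiderivative is F(s) = s**3 - 3*s**2/2.
Then F(2) - F(0) = (2) - (0) = 2.

2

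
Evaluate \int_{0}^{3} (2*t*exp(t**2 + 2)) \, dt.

-exp(2) + exp(11)

Let u = t**2 + 2, so du = 2*t dt. When t = 0, u = 2; when t = 3, u = 11.
The integral becomes ∫ exp(u) du from 2 to 11, with antiderivative exp(u).
Back in t: F(t) = exp(t**2 + 2).
Then F(3) - F(0) = (exp(11)) - (exp(2)) = -exp(2) + exp(11).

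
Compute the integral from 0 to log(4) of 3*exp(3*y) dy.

Let u = exp(y), so du = exp(y) dy. When y = 0, u = 1; when y = log(4), u = 4.
The integral becomes 3·∫ u**2 du from 1 to 4, with antiderivative u**3.
Back in y: F(y) = exp(3*y).
Then F(log(4)) - F(0) = (64) - (1) = 63.

63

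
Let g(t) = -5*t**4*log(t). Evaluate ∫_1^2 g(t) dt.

Integrate by parts once (u = ln t, dv = -5*t**4 dt).
An antiderivative is F(t) = -t**5*(5*log(t) - 1)/5.
Then F(2) - F(1) = (32/5 - 32*log(2)) - (1/5) = 31/5 - 32*log(2).

31/5 - 32*log(2)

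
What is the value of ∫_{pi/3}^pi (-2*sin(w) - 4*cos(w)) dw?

-3 + 2*sqrt(3)

An antiderivative is F(w) = -4*sin(w) + 2*cos(w).
Then F(pi) - F(pi/3) = (-2) - (1 - 2*sqrt(3)) = -3 + 2*sqrt(3).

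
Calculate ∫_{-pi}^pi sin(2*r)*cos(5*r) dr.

0

Use the identity sin(2*r)cos(5*r) = [sin(7*r) + sin(-3*r)]/2.
An antiderivative is F(r) = cos(3*r)/6 - cos(7*r)/14.
Then F(pi) - F(-pi) = (-2/21) - (-2/21) = 0.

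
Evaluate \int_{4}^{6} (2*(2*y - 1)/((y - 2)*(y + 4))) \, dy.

Factor the denominator: y**2 + 2*y - 8 = (y + 4)(y - 2).
Partial fractions: 2*(2*y - 1)/((y - 2)*(y + 4)) = 3/(y + 4) + 1/(y - 2).
An antiderivative is F(y) = log(y - 2) + 3*log(y + 4).
Then F(6) - F(4) = (5*log(2) + 3*log(5)) - (10*log(2)) = -5*log(2) + 3*log(5).

-5*log(2) + 3*log(5)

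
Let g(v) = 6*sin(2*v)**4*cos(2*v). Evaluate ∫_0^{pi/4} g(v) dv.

3/5

Let u = sin(2*v), so du = 2*cos(2*v) dv. When v = 0, u = 0; when v = pi/4, u = 1.
The integral becomes 3·∫ u**4 du from 0 to 1, with antiderivative 3*u**5/5.
Back in v: F(v) = 3*sin(2*v)**5/5.
Then F(pi/4) - F(0) = (3/5) - (0) = 3/5.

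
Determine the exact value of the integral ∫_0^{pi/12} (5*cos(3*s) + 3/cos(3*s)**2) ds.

1 + 5*sqrt(2)/6

An antiderivative is F(s) = 5*sin(3*s)/3 + tan(3*s).
Then F(pi/12) - F(0) = (1 + 5*sqrt(2)/6) - (0) = 1 + 5*sqrt(2)/6.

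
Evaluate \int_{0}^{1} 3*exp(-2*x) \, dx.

3/2 - 3*exp(-2)/2

An antiderivative is F(x) = -3*exp(-2*x)/2.
Then F(1) - F(0) = (-3*exp(-2)/2) - (-3/2) = 3/2 - 3*exp(-2)/2.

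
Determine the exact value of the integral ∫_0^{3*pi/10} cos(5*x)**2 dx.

Use the identity cos^2(5*x) = (1 + cos(10*x))/2.
An antiderivative is F(x) = x/2 + sin(10*x)/20.
Then F(3*pi/10) - F(0) = (3*pi/20) - (0) = 3*pi/20.

3*pi/20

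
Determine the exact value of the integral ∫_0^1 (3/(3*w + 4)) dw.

Let u = 3*w + 4, so du = 3 dw. When w = 0, u = 4; when w = 1, u = 7.
The integral becomes ∫ 1/u du from 4 to 7, with antiderivative log(u).
Back in w: F(w) = log(3*w + 4).
Then F(1) - F(0) = (log(7)) - (log(4)) = log(7/4).

log(7/4)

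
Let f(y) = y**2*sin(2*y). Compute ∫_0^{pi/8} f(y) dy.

-1/4 - sqrt(2)*pi**2/256 + sqrt(2)*pi/32 + sqrt(2)/8

Integrate by parts twice (u = y^2, dv = sin(2*y) dy).
An antiderivative is F(y) = -y**2*cos(2*y)/2 + y*sin(2*y)/2 + cos(2*y)/4.
Then F(pi/8) - F(0) = (sqrt(2)*(-pi**2 + 8*pi + 32)/256) - (1/4) = -1/4 - sqrt(2)*pi**2/256 + sqrt(2)*pi/32 + sqrt(2)/8.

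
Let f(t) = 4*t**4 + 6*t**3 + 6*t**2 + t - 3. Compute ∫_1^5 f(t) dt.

18416/5

By the power rule, an antiderivative is F(t) = 4*t**5/5 + 3*t**4/2 + 2*t**3 + t**2/2 - 3*t.
Then F(5) - F(1) = (3685) - (9/5) = 18416/5.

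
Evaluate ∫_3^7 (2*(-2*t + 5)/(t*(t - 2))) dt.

Factor the denominator: t**2 - 2*t = t(t - 2).
Partial fractions: 2*(-2*t + 5)/(t*(t - 2)) = -5/t + 1/(t - 2).
An antiderivative is F(t) = -5*log(t) + log(t - 2).
Then F(7) - F(3) = (-5*log(7) + log(5)) - (-5*log(3)) = -5*log(7) + log(5) + 5*log(3).

-5*log(7) + log(5) + 5*log(3)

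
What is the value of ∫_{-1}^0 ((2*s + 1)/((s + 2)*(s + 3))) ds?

Factor the denominator: s**2 + 5*s + 6 = (s + 3)(s + 2).
Partial fractions: (2*s + 1)/((s + 2)*(s + 3)) = 5/(s + 3) - 3/(s + 2).
An antiderivative is F(s) = -3*log(s + 2) + 5*log(s + 3).
Then F(0) - F(-1) = (-3*log(2) + 5*log(3)) - (log(32)) = -8*log(2) + 5*log(3).

-8*log(2) + 5*log(3)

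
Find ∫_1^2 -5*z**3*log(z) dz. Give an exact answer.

Integrate by parts once (u = ln z, dv = -5*z**3 dz).
An antiderivative is F(z) = -5*z**4*(4*log(z) - 1)/16.
Then F(2) - F(1) = (5 - 20*log(2)) - (5/16) = 75/16 - 20*log(2).

75/16 - 20*log(2)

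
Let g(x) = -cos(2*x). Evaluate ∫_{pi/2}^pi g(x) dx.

0

An antiderivative is F(x) = -sin(2*x)/2.
Then F(pi) - F(pi/2) = (0) - (0) = 0.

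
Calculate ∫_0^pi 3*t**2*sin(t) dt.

-12 + 3*pi**2

Integrate by parts twice (u = t^2, dv = 3*sin(t) dt).
An antiderivative is F(t) = -3*t**2*cos(t) + 6*t*sin(t) + 6*cos(t).
Then F(pi) - F(0) = (-6 + 3*pi**2) - (6) = -12 + 3*pi**2.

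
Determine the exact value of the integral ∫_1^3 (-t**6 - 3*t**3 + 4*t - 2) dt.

-2522/7

By the power rule, an antiderivative is F(t) = -t**7/7 - 3*t**4/4 + 2*t**2 - 2*t.
Then F(3) - F(1) = (-10113/28) - (-25/28) = -2522/7.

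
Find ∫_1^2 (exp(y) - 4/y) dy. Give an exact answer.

-log(16) - exp(1) + exp(2)

An antiderivative is F(y) = exp(y) - 4*log(y).
Then F(2) - F(1) = (-log(16) + exp(2)) - (exp(1)) = -log(16) - exp(1) + exp(2).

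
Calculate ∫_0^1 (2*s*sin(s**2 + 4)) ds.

Let u = s**2 + 4, so du = 2*s ds. When s = 0, u = 4; when s = 1, u = 5.
The integral becomes ∫ sin(u) du from 4 to 5, with antiderivative -cos(u).
Back in s: F(s) = -cos(s**2 + 4).
Then F(1) - F(0) = (-cos(5)) - (-cos(4)) = cos(4) - cos(5).

cos(4) - cos(5)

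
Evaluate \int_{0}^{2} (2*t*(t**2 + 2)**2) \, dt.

Let u = t**2 + 2, so du = 2*t dt. When t = 0, u = 2; when t = 2, u = 6.
The integral becomes ∫ u**2 du from 2 to 6, with antiderivative u**3/3.
Back in t: F(t) = (t**2 + 2)**3/3.
Then F(2) - F(0) = (72) - (8/3) = 208/3.

208/3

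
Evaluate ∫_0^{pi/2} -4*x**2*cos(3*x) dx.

-8/27 + pi**2/3

Integrate by parts twice (u = x^2, dv = -4*cos(3*x) dx).
An antiderivative is F(x) = -4*x**2*sin(3*x)/3 - 8*x*cos(3*x)/9 + 8*sin(3*x)/27.
Then F(pi/2) - F(0) = (-8/27 + pi**2/3) - (0) = -8/27 + pi**2/3.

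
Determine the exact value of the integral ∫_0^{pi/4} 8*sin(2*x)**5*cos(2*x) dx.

Let u = sin(2*x), so du = 2*cos(2*x) dx. When x = 0, u = 0; when x = pi/4, u = 1.
The integral becomes 4·∫ u**5 du from 0 to 1, with antiderivative 2*u**6/3.
Back in x: F(x) = 2*sin(2*x)**6/3.
Then F(pi/4) - F(0) = (2/3) - (0) = 2/3.

2/3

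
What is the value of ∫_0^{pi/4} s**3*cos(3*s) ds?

-sqrt(2)*pi**2/96 - sqrt(2)*pi/36 + sqrt(2)/27 + 2/27 + sqrt(2)*pi**3/384

Integrate by parts 3 times (u = s^3, dv = cos(3*s) ds).
An antiderivative is F(s) = s**3*sin(3*s)/3 + s**2*cos(3*s)/3 - 2*s*sin(3*s)/9 - 2*cos(3*s)/27.
Then F(pi/4) - F(0) = (sqrt(2)*(-36*pi**2 - 96*pi + 128 + 9*pi**3)/3456) - (-2/27) = -sqrt(2)*pi**2/96 - sqrt(2)*pi/36 + sqrt(2)/27 + 2/27 + sqrt(2)*pi**3/384.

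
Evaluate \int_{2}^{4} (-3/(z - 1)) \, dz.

An antiderivative is F(z) = -3*log(z - 1).
Then F(4) - F(2) = (-log(27)) - (0) = -log(27).

-log(27)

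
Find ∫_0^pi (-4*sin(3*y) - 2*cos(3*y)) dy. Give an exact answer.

An antiderivative is F(y) = -2*sin(3*y)/3 + 4*cos(3*y)/3.
Then F(pi) - F(0) = (-4/3) - (4/3) = -8/3.

-8/3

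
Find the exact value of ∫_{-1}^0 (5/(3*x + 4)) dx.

An antiderivative is F(x) = 5*log(3*x + 4)/3.
Then F(0) - F(-1) = (10*log(2)/3) - (0) = 10*log(2)/3.

10*log(2)/3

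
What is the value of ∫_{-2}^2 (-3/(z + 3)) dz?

An antiderivative is F(z) = -3*log(z + 3).
Then F(2) - F(-2) = (-3*log(5)) - (0) = -3*log(5).

-3*log(5)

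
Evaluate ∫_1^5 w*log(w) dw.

-6 + 25*log(5)/2

Integrate by parts once (u = ln w, dv = w dw).
An antiderivative is F(w) = w**2*(2*log(w) - 1)/4.
Then F(5) - F(1) = (-25/4 + 25*log(5)/2) - (-1/4) = -6 + 25*log(5)/2.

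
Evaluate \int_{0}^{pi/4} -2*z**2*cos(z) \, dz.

sqrt(2)*(-8*pi - pi**2 + 32)/16

Integrate by parts twice (u = z^2, dv = -2*cos(z) dz).
An antiderivative is F(z) = -2*z**2*sin(z) - 4*z*cos(z) + 4*sin(z).
Then F(pi/4) - F(0) = (sqrt(2)*(-8*pi - pi**2 + 32)/16) - (0) = sqrt(2)*(-8*pi - pi**2 + 32)/16.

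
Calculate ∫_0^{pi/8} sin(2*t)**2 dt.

-1/8 + pi/16

Use the identity sin^2(2*t) = (1 - cos(4*t))/2.
An antiderivative is F(t) = t/2 - sin(4*t)/8.
Then F(pi/8) - F(0) = (-1/8 + pi/16) - (0) = -1/8 + pi/16.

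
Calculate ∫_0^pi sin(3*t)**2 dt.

pi/2

Use the identity sin^2(3*t) = (1 - cos(6*t))/2.
An antiderivative is F(t) = t/2 - sin(6*t)/12.
Then F(pi) - F(0) = (pi/2) - (0) = pi/2.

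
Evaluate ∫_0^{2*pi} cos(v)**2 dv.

Use the identity cos^2(v) = (1 + cos(2*v))/2.
An antiderivative is F(v) = v/2 + sin(2*v)/4.
Then F(2*pi) - F(0) = (pi) - (0) = pi.

pi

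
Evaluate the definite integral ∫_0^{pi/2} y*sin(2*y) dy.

pi/4

Integrate by parts once (u = y, dv = sin(2*y) dy).
An antiderivative is F(y) = -y*cos(2*y)/2 + sin(2*y)/4.
Then F(pi/2) - F(0) = (pi/4) - (0) = pi/4.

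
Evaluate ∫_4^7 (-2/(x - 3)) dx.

-log(16)

An antiderivative is F(x) = -2*log(x - 3).
Then F(7) - F(4) = (-log(16)) - (0) = -log(16).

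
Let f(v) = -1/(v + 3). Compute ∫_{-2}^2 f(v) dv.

An antiderivative is F(v) = -log(v + 3).
Then F(2) - F(-2) = (-log(5)) - (0) = -log(5).

-log(5)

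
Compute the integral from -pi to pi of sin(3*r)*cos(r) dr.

0

Use the identity sin(3*r)cos(r) = [sin(4*r) + sin(2*r)]/2.
An antiderivative is F(r) = -cos(2*r)/4 - cos(4*r)/8.
Then F(pi) - F(-pi) = (-3/8) - (-3/8) = 0.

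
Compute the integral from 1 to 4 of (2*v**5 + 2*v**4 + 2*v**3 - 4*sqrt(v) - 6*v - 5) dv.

By the power rule, an antiderivative is F(v) = v**6/3 + 2*v**5/5 + v**4/2 - 8*v**(3/2)/3 - 3*v**2 - 5*v.
Then F(4) - F(1) = (9068/5) - (-283/30) = 54691/30.

54691/30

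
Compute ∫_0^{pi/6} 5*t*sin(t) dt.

-5*sqrt(3)*pi/12 + 5/2

Integrate by parts once (u = t, dv = 5*sin(t) dt).
An antiderivative is F(t) = -5*t*cos(t) + 5*sin(t).
Then F(pi/6) - F(0) = (-5*sqrt(3)*pi/12 + 5/2) - (0) = -5*sqrt(3)*pi/12 + 5/2.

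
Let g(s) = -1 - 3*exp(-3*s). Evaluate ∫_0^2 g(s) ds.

-3 + exp(-6)

An antiderivative is F(s) = -s + exp(-3*s).
Then F(2) - F(0) = (-2 + exp(-6)) - (1) = -3 + exp(-6).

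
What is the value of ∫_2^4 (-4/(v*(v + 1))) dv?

-4*log(3) - 4*log(2) + 4*log(5)

Factor the denominator: v**2 + v = (v + 1)v.
Partial fractions: -4/(v*(v + 1)) = 4/(v + 1) - 4/v.
An antiderivative is F(v) = -4*log(v) + 4*log(v + 1).
Then F(4) - F(2) = (-8*log(2) + 4*log(5)) - (log(81/16)) = -4*log(3) - 4*log(2) + 4*log(5).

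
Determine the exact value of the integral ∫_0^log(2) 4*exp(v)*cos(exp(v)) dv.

-4*sin(1) + 4*sin(2)

Let u = exp(v), so du = exp(v) dv. When v = 0, u = 1; when v = log(2), u = 2.
The integral becomes 4·∫ cos(u) du from 1 to 2, with antiderivative 4*sin(u).
Back in v: F(v) = 4*sin(exp(v)).
Then F(log(2)) - F(0) = (4*sin(2)) - (4*sin(1)) = -4*sin(1) + 4*sin(2).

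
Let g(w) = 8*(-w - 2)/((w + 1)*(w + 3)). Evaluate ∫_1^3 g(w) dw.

-log(81)

Factor the denominator: w**2 + 4*w + 3 = (w + 3)(w + 1).
Partial fractions: 8*(-w - 2)/((w + 1)*(w + 3)) = -4/(w + 3) - 4/(w + 1).
An antiderivative is F(w) = -4*log(w + 1) - 4*log(w + 3).
Then F(3) - F(1) = (-12*log(2) - 4*log(3)) - (-12*log(2)) = -log(81).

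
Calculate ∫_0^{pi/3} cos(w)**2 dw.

Use the identity cos^2(w) = (1 + cos(2*w))/2.
An antiderivative is F(w) = w/2 + sin(2*w)/4.
Then F(pi/3) - F(0) = (sqrt(3)/8 + pi/6) - (0) = sqrt(3)/8 + pi/6.

sqrt(3)/8 + pi/6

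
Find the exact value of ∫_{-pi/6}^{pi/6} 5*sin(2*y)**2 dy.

Use the identity sin^2(2*y) = (1 - cos(4*y))/2.
An antiderivative is F(y) = 5*y/2 - 5*sin(4*y)/8.
Then F(pi/6) - F(-pi/6) = (-5*sqrt(3)/16 + 5*pi/12) - (-5*pi/12 + 5*sqrt(3)/16) = -5*sqrt(3)/8 + 5*pi/6.

-5*sqrt(3)/8 + 5*pi/6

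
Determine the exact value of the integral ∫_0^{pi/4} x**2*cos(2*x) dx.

Integrate by parts twice (u = x^2, dv = cos(2*x) dx).
An antiderivative is F(x) = x**2*sin(2*x)/2 + x*cos(2*x)/2 - sin(2*x)/4.
Then F(pi/4) - F(0) = (-1/4 + pi**2/32) - (0) = -1/4 + pi**2/32.

-1/4 + pi**2/32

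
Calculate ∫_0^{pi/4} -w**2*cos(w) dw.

sqrt(2)*(-8*pi - pi**2 + 32)/32

Integrate by parts twice (u = w^2, dv = -cos(w) dw).
An antiderivative is F(w) = -w**2*sin(w) - 2*w*cos(w) + 2*sin(w).
Then F(pi/4) - F(0) = (sqrt(2)*(-8*pi - pi**2 + 32)/32) - (0) = sqrt(2)*(-8*pi - pi**2 + 32)/32.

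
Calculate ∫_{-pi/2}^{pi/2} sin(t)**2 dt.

Use the identity sin^2(t) = (1 - cos(2*t))/2.
An antiderivative is F(t) = t/2 - sin(2*t)/4.
Then F(pi/2) - F(-pi/2) = (pi/4) - (-pi/4) = pi/2.

pi/2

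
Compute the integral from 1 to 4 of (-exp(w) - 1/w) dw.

-exp(4) - log(4) + exp(1)

An antiderivative is F(w) = -exp(w) - log(w).
Then F(4) - F(1) = (-exp(4) - log(4)) - (-exp(1)) = -exp(4) - log(4) + exp(1).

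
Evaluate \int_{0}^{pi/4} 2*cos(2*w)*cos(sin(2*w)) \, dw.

Let u = sin(2*w), so du = 2*cos(2*w) dw. When w = 0, u = 0; when w = pi/4, u = 1.
The integral becomes ∫ cos(u) du from 0 to 1, with antiderivative sin(u).
Back in w: F(w) = sin(sin(2*w)).
Then F(pi/4) - F(0) = (sin(1)) - (0) = sin(1).

sin(1)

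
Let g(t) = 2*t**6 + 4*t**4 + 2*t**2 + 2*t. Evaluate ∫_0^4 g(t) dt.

By the power rule, an antiderivative is F(t) = 2*t**7/7 + 4*t**5/5 + 2*t**3/3 + t**2.
Then F(4) - F(0) = (583696/105) - (0) = 583696/105.

583696/105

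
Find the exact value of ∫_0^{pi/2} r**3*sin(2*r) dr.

pi*(-6 + pi**2)/16

Integrate by parts 3 times (u = r^3, dv = sin(2*r) dr).
An antiderivative is F(r) = -r**3*cos(2*r)/2 + 3*r**2*sin(2*r)/4 + 3*r*cos(2*r)/4 - 3*sin(2*r)/8.
Then F(pi/2) - F(0) = (pi*(-6 + pi**2)/16) - (0) = pi*(-6 + pi**2)/16.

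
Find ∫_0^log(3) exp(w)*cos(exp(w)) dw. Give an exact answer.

-sin(1) + sin(3)

Let u = exp(w), so du = exp(w) dw. When w = 0, u = 1; when w = log(3), u = 3.
The integral becomes ∫ cos(u) du from 1 to 3, with antiderivative sin(u).
Back in w: F(w) = sin(exp(w)).
Then F(log(3)) - F(0) = (sin(3)) - (sin(1)) = -sin(1) + sin(3).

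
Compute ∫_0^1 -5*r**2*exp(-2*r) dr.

-5/4 + 25*exp(-2)/4

Integrate by parts twice (u = r^2, dv = -5*exp(-2*r) dr).
An antiderivative is F(r) = (10*r**2 + 10*r + 5)*exp(-2*r)/4.
Then F(1) - F(0) = (25*exp(-2)/4) - (5/4) = -5/4 + 25*exp(-2)/4.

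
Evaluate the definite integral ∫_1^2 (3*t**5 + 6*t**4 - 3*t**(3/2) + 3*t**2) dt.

By the power rule, an antiderivative is F(t) = t**6/2 - 6*t**(5/2)/5 + 6*t**5/5 + t**3.
Then F(2) - F(1) = (392/5 - 24*sqrt(2)/5) - (3/2) = 769/10 - 24*sqrt(2)/5.

769/10 - 24*sqrt(2)/5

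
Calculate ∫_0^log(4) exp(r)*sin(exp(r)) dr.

Let u = exp(r), so du = exp(r) dr. When r = 0, u = 1; when r = log(4), u = 4.
The integral becomes ∫ sin(u) du from 1 to 4, with antiderivative -cos(u).
Back in r: F(r) = -cos(exp(r)).
Then F(log(4)) - F(0) = (-cos(4)) - (-cos(1)) = cos(1) - cos(4).

cos(1) - cos(4)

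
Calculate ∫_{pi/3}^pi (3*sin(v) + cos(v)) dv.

9/2 - sqrt(3)/2

An antiderivative is F(v) = sin(v) - 3*cos(v).
Then F(pi) - F(pi/3) = (3) - (-3/2 + sqrt(3)/2) = 9/2 - sqrt(3)/2.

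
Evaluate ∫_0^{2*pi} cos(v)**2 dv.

pi

Use the identity cos^2(v) = (1 + cos(2*v))/2.
An antiderivative is F(v) = v/2 + sin(2*v)/4.
Then F(2*pi) - F(0) = (pi) - (0) = pi.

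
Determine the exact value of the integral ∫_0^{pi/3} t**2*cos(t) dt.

Integrate by parts twice (u = t^2, dv = cos(t) dt).
An antiderivative is F(t) = t**2*sin(t) + 2*t*cos(t) - 2*sin(t).
Then F(pi/3) - F(0) = (-sqrt(3) + sqrt(3)*pi**2/18 + pi/3) - (0) = -sqrt(3) + sqrt(3)*pi**2/18 + pi/3.

-sqrt(3) + sqrt(3)*pi**2/18 + pi/3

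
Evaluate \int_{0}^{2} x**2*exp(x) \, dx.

Integrate by parts twice (u = x^2, dv = exp(x) dx).
An antiderivative is F(x) = (x**2 - 2*x + 2)*exp(x).
Then F(2) - F(0) = (2*exp(2)) - (2) = -2 + 2*exp(2).

-2 + 2*exp(2)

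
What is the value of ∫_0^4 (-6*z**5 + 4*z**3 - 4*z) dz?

By the power rule, an antiderivative is F(z) = -z**6 + z**4 - 2*z**2.
Then F(4) - F(0) = (-3872) - (0) = -3872.

-3872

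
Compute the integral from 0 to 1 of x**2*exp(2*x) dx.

-1/4 + exp(2)/4

Integrate by parts twice (u = x^2, dv = exp(2*x) dx).
An antiderivative is F(x) = (2*x**2 - 2*x + 1)*exp(2*x)/4.
Then F(1) - F(0) = (exp(2)/4) - (1/4) = -1/4 + exp(2)/4.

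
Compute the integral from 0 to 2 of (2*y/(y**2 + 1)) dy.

log(5)

Let u = y**2 + 1, so du = 2*y dy. When y = 0, u = 1; when y = 2, u = 5.
The integral becomes ∫ 1/u du from 1 to 5, with antiderivative log(u).
Back in y: F(y) = log(y**2 + 1).
Then F(2) - F(0) = (log(5)) - (0) = log(5).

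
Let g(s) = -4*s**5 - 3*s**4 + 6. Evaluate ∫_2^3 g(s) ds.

By the power rule, an antiderivative is F(s) = -2*s**6/3 - 3*s**5/5 + 6*s.
Then F(3) - F(2) = (-3069/5) - (-748/15) = -8459/15.

-8459/15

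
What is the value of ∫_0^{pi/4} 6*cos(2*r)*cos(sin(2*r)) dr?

3*sin(1)

Let u = sin(2*r), so du = 2*cos(2*r) dr. When r = 0, u = 0; when r = pi/4, u = 1.
The integral becomes 3·∫ cos(u) du from 0 to 1, with antiderivative 3*sin(u).
Back in r: F(r) = 3*sin(sin(2*r)).
Then F(pi/4) - F(0) = (3*sin(1)) - (0) = 3*sin(1).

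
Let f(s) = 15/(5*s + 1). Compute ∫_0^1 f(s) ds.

Let u = 5*s + 1, so du = 5 ds. When s = 0, u = 1; when s = 1, u = 6.
The integral becomes 3·∫ 1/u du from 1 to 6, with antiderivative 3*log(u).
Back in s: F(s) = 3*log(5*s + 1).
Then F(1) - F(0) = (3*log(2) + 3*log(3)) - (0) = 3*log(2) + 3*log(3).

3*log(2) + 3*log(3)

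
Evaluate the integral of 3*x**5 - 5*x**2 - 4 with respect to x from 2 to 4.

5744/3

By the power rule, an antiderivative is F(x) = x**6/2 - 5*x**3/3 - 4*x.
Then F(4) - F(2) = (5776/3) - (32/3) = 5744/3.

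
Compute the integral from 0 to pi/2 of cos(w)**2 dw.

pi/4

Use the identity cos^2(w) = (1 + cos(2*w))/2.
An antiderivative is F(w) = w/2 + sin(2*w)/4.
Then F(pi/2) - F(0) = (pi/4) - (0) = pi/4.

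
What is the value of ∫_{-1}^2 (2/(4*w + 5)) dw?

An antiderivative is F(w) = log(4*w + 5)/2.
Then F(2) - F(-1) = (log(13)/2) - (0) = log(13)/2.

log(13)/2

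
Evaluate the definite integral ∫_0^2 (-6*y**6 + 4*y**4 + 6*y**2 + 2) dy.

-2244/35

By the power rule, an antiderivative is F(y) = -6*y**7/7 + 4*y**5/5 + 2*y**3 + 2*y.
Then F(2) - F(0) = (-2244/35) - (0) = -2244/35.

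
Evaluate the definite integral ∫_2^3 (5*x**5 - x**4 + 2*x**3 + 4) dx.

8227/15

By the power rule, an antiderivative is F(x) = 5*x**6/6 - x**5/5 + x**4/2 + 4*x.
Then F(3) - F(2) = (3057/5) - (944/15) = 8227/15.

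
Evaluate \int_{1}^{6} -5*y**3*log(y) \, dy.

Integrate by parts once (u = ln y, dv = -5*y**3 dy).
An antiderivative is F(y) = -5*y**4*(4*log(y) - 1)/16.
Then F(6) - F(1) = (-1620*log(3) - 1620*log(2) + 405) - (5/16) = -1620*log(3) - 1620*log(2) + 6475/16.

-1620*log(3) - 1620*log(2) + 6475/16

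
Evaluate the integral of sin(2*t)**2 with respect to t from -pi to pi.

pi

Use the identity sin^2(2*t) = (1 - cos(4*t))/2.
An antiderivative is F(t) = t/2 - sin(4*t)/8.
Then F(pi) - F(-pi) = (pi/2) - (-pi/2) = pi.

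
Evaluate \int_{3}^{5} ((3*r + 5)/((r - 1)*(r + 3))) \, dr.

log(16/3)

Factor the denominator: r**2 + 2*r - 3 = (r + 3)(r - 1).
Partial fractions: (3*r + 5)/((r - 1)*(r + 3)) = 1/(r + 3) + 2/(r - 1).
An antiderivative is F(r) = 2*log(r - 1) + log(r + 3).
Then F(5) - F(3) = (7*log(2)) - (log(24)) = log(16/3).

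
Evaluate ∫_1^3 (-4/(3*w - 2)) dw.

An antiderivative is F(w) = -4*log(3*w - 2)/3.
Then F(3) - F(1) = (-4*log(7)/3) - (0) = -4*log(7)/3.

-4*log(7)/3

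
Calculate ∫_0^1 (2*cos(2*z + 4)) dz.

Let u = 2*z + 4, so du = 2 dz. When z = 0, u = 4; when z = 1, u = 6.
The integral becomes ∫ cos(u) du from 4 to 6, with antiderivative sin(u).
Back in z: F(z) = sin(2*z + 4).
Then F(1) - F(0) = (sin(6)) - (sin(4)) = sin(6) - sin(4).

sin(6) - sin(4)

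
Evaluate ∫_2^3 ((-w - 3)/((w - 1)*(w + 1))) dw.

Factor the denominator: w**2 - 1 = (w + 1)(w - 1).
Partial fractions: (-w - 3)/((w - 1)*(w + 1)) = 1/(w + 1) - 2/(w - 1).
An antiderivative is F(w) = -2*log(w - 1) + log(w + 1).
Then F(3) - F(2) = (0) - (log(3)) = -log(3).

-log(3)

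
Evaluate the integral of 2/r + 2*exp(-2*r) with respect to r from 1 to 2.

-exp(-4) + exp(-2) + 2*log(2)

An antiderivative is F(r) = 2*log(r) - exp(-2*r).
Then F(2) - F(1) = (-exp(-4) + 2*log(2)) - (-exp(-2)) = -exp(-4) + exp(-2) + 2*log(2).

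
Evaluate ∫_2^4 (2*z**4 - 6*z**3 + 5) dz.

234/5

By the power rule, an antiderivative is F(z) = 2*z**5/5 - 3*z**4/2 + 5*z.
Then F(4) - F(2) = (228/5) - (-6/5) = 234/5.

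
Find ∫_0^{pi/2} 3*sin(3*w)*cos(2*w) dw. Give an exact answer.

Use the identity sin(3*w)cos(2*w) = [sin(5*w) + sin(w)]/2.
An antiderivative is F(w) = -3*cos(w)/2 - 3*cos(5*w)/10.
Then F(pi/2) - F(0) = (0) - (-9/5) = 9/5.

9/5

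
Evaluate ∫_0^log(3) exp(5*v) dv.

Let u = exp(v), so du = exp(v) dv. When v = 0, u = 1; when v = log(3), u = 3.
The integral becomes ∫ u**4 du from 1 to 3, with antiderivative u**5/5.
Back in v: F(v) = exp(5*v)/5.
Then F(log(3)) - F(0) = (243/5) - (1/5) = 242/5.

242/5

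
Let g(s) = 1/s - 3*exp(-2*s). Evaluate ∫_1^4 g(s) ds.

-3*exp(-2)/2 + 3*exp(-8)/2 + 2*log(2)

An antiderivative is F(s) = log(s) + 3*exp(-2*s)/2.
Then F(4) - F(1) = (3*exp(-8)/2 + 2*log(2)) - (3*exp(-2)/2) = -3*exp(-2)/2 + 3*exp(-8)/2 + 2*log(2).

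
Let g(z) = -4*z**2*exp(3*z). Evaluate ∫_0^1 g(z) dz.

8/27 - 20*exp(3)/27

Integrate by parts twice (u = z^2, dv = -4*exp(3*z) dz).
An antiderivative is F(z) = (-36*z**2 + 24*z - 8)*exp(3*z)/27.
Then F(1) - F(0) = (-20*exp(3)/27) - (-8/27) = 8/27 - 20*exp(3)/27.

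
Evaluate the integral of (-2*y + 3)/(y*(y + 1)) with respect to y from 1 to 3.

log(27/32)

Factor the denominator: y**2 + y = (y + 1)y.
Partial fractions: (-2*y + 3)/(y*(y + 1)) = -5/(y + 1) + 3/y.
An antiderivative is F(y) = 3*log(y) - 5*log(y + 1).
Then F(3) - F(1) = (-10*log(2) + 3*log(3)) - (-log(32)) = log(27/32).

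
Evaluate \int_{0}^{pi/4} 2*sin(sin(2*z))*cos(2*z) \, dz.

Let u = sin(2*z), so du = 2*cos(2*z) dz. When z = 0, u = 0; when z = pi/4, u = 1.
The integral becomes ∫ sin(u) du from 0 to 1, with antiderivative -cos(u).
Back in z: F(z) = -cos(sin(2*z)).
Then F(pi/4) - F(0) = (-cos(1)) - (-1) = 1 - cos(1).

1 - cos(1)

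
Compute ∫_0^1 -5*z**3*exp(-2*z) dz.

Integrate by parts 3 times (u = z^3, dv = -5*exp(-2*z) dz).
An antiderivative is F(z) = (20*z**3 + 30*z**2 + 30*z + 15)*exp(-2*z)/8.
Then F(1) - F(0) = (95*exp(-2)/8) - (15/8) = -15/8 + 95*exp(-2)/8.

-15/8 + 95*exp(-2)/8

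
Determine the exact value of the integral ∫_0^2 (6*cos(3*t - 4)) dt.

2*sin(4) + 2*sin(2)

Let u = 3*t - 4, so du = 3 dt. When t = 0, u = -4; when t = 2, u = 2.
The integral becomes 2·∫ cos(u) du from -4 to 2, with antiderivative 2*sin(u).
Back in t: F(t) = 2*sin(3*t - 4).
Then F(2) - F(0) = (2*sin(2)) - (-2*sin(4)) = 2*sin(4) + 2*sin(2).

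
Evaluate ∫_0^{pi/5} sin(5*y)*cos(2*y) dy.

Use the identity sin(5*y)cos(2*y) = [sin(7*y) + sin(3*y)]/2.
An antiderivative is F(y) = -cos(3*y)/6 - cos(7*y)/14.
Then F(pi/5) - F(0) = (-5/84 + 5*sqrt(5)/84) - (-5/21) = 5*sqrt(5)/84 + 5/28.

5*sqrt(5)/84 + 5/28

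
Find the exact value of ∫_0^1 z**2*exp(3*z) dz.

Integrate by parts twice (u = z^2, dv = exp(3*z) dz).
An antiderivative is F(z) = (9*z**2 - 6*z + 2)*exp(3*z)/27.
Then F(1) - F(0) = (5*exp(3)/27) - (2/27) = -2/27 + 5*exp(3)/27.

-2/27 + 5*exp(3)/27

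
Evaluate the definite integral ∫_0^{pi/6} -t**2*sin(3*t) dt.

2/27 - pi/27

Integrate by parts twice (u = t^2, dv = -sin(3*t) dt).
An antiderivative is F(t) = t**2*cos(3*t)/3 - 2*t*sin(3*t)/9 - 2*cos(3*t)/27.
Then F(pi/6) - F(0) = (-pi/27) - (-2/27) = 2/27 - pi/27.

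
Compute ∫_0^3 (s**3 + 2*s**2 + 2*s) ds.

189/4

By the power rule, an antiderivative is F(s) = s**4/4 + 2*s**3/3 + s**2.
Then F(3) - F(0) = (189/4) - (0) = 189/4.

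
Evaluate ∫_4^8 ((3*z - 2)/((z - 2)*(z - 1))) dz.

Factor the denominator: z**2 - 3*z + 2 = (z - 1)(z - 2).
Partial fractions: (3*z - 2)/((z - 2)*(z - 1)) = -1/(z - 1) + 4/(z - 2).
An antiderivative is F(z) = 4*log(z - 2) - log(z - 1).
Then F(8) - F(4) = (-log(7) + 4*log(2) + 4*log(3)) - (log(16/3)) = -log(7) + 5*log(3).

-log(7) + 5*log(3)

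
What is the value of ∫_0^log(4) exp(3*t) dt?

21

Let u = exp(t), so du = exp(t) dt. When t = 0, u = 1; when t = log(4), u = 4.
The integral becomes ∫ u**2 du from 1 to 4, with antiderivative u**3/3.
Back in t: F(t) = exp(3*t)/3.
Then F(log(4)) - F(0) = (64/3) - (1/3) = 21.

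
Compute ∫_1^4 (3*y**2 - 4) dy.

51

By the power rule, an antiderivative is F(y) = y**3 - 4*y.
Then F(4) - F(1) = (48) - (-3) = 51.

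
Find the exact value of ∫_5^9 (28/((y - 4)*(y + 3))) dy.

-4*log(3) + 4*log(2) + 4*log(5)

Factor the denominator: y**2 - y - 12 = (y + 3)(y - 4).
Partial fractions: 28/((y - 4)*(y + 3)) = -4/(y + 3) + 4/(y - 4).
An antiderivative is F(y) = 4*log(y - 4) - 4*log(y + 3).
Then F(9) - F(5) = (-8*log(2) - 4*log(3) + 4*log(5)) - (-12*log(2)) = -4*log(3) + 4*log(2) + 4*log(5).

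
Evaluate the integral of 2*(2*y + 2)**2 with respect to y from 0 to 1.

Let u = 2*y + 2, so du = 2 dy. When y = 0, u = 2; when y = 1, u = 4.
The integral becomes ∫ u**2 du from 2 to 4, with antiderivative u**3/3.
Back in y: F(y) = (2*y + 2)**3/3.
Then F(1) - F(0) = (64/3) - (8/3) = 56/3.

56/3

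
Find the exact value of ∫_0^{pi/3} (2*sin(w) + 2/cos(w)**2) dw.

1 + 2*sqrt(3)

An antiderivative is F(w) = -2*cos(w) + 2*tan(w).
Then F(pi/3) - F(0) = (-1 + 2*sqrt(3)) - (-2) = 1 + 2*sqrt(3).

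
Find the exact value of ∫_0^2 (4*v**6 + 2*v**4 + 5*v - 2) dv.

3218/35

By the power rule, an antiderivative is F(v) = 4*v**7/7 + 2*v**5/5 + 5*v**2/2 - 2*v.
Then F(2) - F(0) = (3218/35) - (0) = 3218/35.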